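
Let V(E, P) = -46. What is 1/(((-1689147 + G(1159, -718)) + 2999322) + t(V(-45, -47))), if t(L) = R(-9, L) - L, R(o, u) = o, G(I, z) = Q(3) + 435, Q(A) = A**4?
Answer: 1/1310728 ≈ 7.6294e-7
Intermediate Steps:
G(I, z) = 516 (G(I, z) = 3**4 + 435 = 81 + 435 = 516)
t(L) = -9 - L
1/(((-1689147 + G(1159, -718)) + 2999322) + t(V(-45, -47))) = 1/(((-1689147 + 516) + 2999322) + (-9 - 1*(-46))) = 1/((-1688631 + 2999322) + (-9 + 46)) = 1/(1310691 + 37) = 1/1310728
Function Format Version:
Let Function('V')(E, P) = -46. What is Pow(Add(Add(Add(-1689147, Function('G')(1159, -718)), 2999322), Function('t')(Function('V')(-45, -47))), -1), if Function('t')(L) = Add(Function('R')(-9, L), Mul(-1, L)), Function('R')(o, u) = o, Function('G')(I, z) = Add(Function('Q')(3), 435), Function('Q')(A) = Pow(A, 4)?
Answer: Rational(1, 1310728) ≈ 7.6294e-7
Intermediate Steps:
Function('G')(I, z) = 516 (Function('G')(I, z) = Add(Pow(3, 4), 435) = Add(81, 435) = 516)
Function('t')(L) = Add(-9, Mul(-1, L))
Pow(Add(Add(Add(-1689147, Function('G')(1159, -718)), 2999322), Function('t')(Function('V')(-45, -47))), -1) = Pow(Add(Add(Add(-1689147, 516), 2999322), Add(-9, Mul(-1, -46))), -1) = Pow(Add(Add(-1688631, 2999322), Add(-9, 46)), -1) = Pow(Add(1310691, 37), -1) = Pow(1310728, -1) = Rational(1, 1310728)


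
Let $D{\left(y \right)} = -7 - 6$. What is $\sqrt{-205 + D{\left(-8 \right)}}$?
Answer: $i \sqrt{218} \approx 14.765 i$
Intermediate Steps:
$D{\left(y \right)} = -13$ ($D{\left(y \right)} = -7 - 6 = -13$)
$\sqrt{-205 + D{\left(-8 \right)}} = \sqrt{-205 - 13} = \sqrt{-218} = i \sqrt{218}$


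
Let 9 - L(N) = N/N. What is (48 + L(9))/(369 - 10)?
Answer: 56/359 ≈ 0.15599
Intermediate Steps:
L(N) = 8 (L(N) = 9 - N/N = 9 - 1*1 = 9 - 1 = 8)
(48 + L(9))/(369 - 10) = (48 + 8)/(369 - 10) = 56/359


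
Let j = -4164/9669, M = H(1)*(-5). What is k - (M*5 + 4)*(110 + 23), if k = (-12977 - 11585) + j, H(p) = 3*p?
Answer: -48729925/3223 ≈ -15119.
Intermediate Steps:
M = -15 (M = (3*1)*(-5) = 3*(-5) = -15)
j = -1388/3223 (j = -4164*1/9669 = -1388/3223 ≈ -0.43065)
k = -79164714/3223 (k = (-12977 - 11585) - 1388/3223 = -24562 - 1388/3223 = -79164714/3223 ≈ -24562.)
k - (M*5 + 4)*(110 + 23) = -79164714/3223 - (-15*5 + 4)*(110 + 23) = -79164714/3223 - (-75 + 4)*133 = -79164714/3223 - (-71)*133 = -79164714/3223 - 1*(-9443) = -79164714/3223 + 9443 = -48729925/3223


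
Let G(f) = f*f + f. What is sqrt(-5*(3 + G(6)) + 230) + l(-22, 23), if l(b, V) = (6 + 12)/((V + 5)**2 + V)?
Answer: 6/269 + sqrt(5) ≈ 2.2584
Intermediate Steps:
G(f) = f + f**2 (G(f) = f**2 + f = f + f**2)
l(b, V) = 18/(V + (5 + V)**2) (l(b, V) = 18/((5 + V)**2 + V) = 18/(V + (5 + V)**2))
sqrt(-5*(3 + G(6)) + 230) + l(-22, 23) = sqrt(-5*(3 + 6*(1 + 6)) + 230) + 18/(23 + (5 + 23)**2) = sqrt(-5*(3 + 6*7) + 230) + 18/(23 + 28**2) = sqrt(-5*(3 + 42) + 230) + 18/(23 + 784) = sqrt(-5*45 + 230) + 18/807 = sqrt(-225 + 230) + 18*(1/807) = sqrt(5) + 6/269 = 6/269 + sqrt(5)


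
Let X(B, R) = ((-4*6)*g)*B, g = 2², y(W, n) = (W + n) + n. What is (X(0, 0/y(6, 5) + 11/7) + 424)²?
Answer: 179776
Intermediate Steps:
y(W, n) = W + 2*n
g = 4
X(B, R) = -96*B (X(B, R) = (-4*6*4)*B = (-24*4)*B = -96*B)
(X(0, 0/y(6, 5) + 11/7) + 424)² = (-96*0 + 424)² = (0 + 424)² = 424² = 179776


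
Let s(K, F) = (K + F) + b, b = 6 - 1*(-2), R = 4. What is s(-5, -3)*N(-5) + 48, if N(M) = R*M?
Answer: 48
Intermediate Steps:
b = 8 (b = 6 + 2 = 8)
N(M) = 4*M
s(K, F) = 8 + F + K (s(K, F) = (K + F) + 8 = (F + K) + 8 = 8 + F + K)
s(-5, -3)*N(-5) + 48 = (8 - 3 - 5)*(4*(-5)) + 48 = 0*(-20) + 48 = 0 + 48 = 48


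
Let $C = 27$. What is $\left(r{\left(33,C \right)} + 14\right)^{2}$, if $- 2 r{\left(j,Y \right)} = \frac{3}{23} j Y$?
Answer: $\frac{4116841}{2116} \approx 1945.6$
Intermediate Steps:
$r{\left(j,Y \right)} = - \frac{3 Y j}{46}$ ($r{\left(j,Y \right)} = - \frac{\frac{3}{23} j Y}{2} = - \frac{3 \cdot \frac{1}{23} j Y}{2} = - \frac{\frac{3 j}{23} Y}{2} = - \frac{\frac{3}{23} Y j}{2} = - \frac{3 Y j}{46}$)
$\left(r{\left(33,C \right)} + 14\right)^{2} = \left(\left(- \frac{3}{46}\right) 27 \cdot 33 + 14\right)^{2} = \left(- \frac{2673}{46} + 14\right)^{2} = \left(- \frac{2029}{46}\right)^{2} = \frac{4116841}{2116}$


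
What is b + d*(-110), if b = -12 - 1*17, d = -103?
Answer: 11301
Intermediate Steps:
b = -29 (b = -12 - 17 = -29)
b + d*(-110) = -29 - 103*(-110) = -29 + 11330 = 11301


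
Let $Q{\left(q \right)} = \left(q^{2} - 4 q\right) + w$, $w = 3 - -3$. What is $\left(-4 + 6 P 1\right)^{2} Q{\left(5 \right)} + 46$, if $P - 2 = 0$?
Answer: $750$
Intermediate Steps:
$P = 2$ ($P = 2 + 0 = 2$)
$w = 6$ ($w = 3 + 3 = 6$)
$Q{\left(q \right)} = 6 + q^{2} - 4 q$ ($Q{\left(q \right)} = \left(q^{2} - 4 q\right) + 6 = 6 + q^{2} - 4 q$)
$\left(-4 + 6 P 1\right)^{2} Q{\left(5 \right)} + 46 = \left(-4 + 6 \cdot 2 \cdot 1\right)^{2} \left(6 + 5^{2} - 20\right) + 46 = \left(-4 + 12 \cdot 1\right)^{2} \left(6 + 25 - 20\right) + 46 = \left(-4 + 12\right)^{2} \cdot 11 + 46 = 8^{2} \cdot 11 + 46 = 64 \cdot 11 + 46 = 704 + 46 = 750$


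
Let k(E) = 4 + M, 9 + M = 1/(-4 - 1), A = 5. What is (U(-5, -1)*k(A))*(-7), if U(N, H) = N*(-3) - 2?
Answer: 2366/5 ≈ 473.20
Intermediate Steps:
U(N, H) = -2 - 3*N (U(N, H) = -3*N - 2 = -2 - 3*N)
M = -46/5 (M = -9 + 1/(-4 - 1) = -9 + 1/(-5) = -9 - ⅕ = -46/5 ≈ -9.2000)
k(E) = -26/5 (k(E) = 4 - 46/5 = -26/5)
(U(-5, -1)*k(A))*(-7) = ((-2 - 3*(-5))*(-26/5))*(-7) = ((-2 + 15)*(-26/5))*(-7) = (13*(-26/5))*(-7) = -338/5*(-7) = 2366/5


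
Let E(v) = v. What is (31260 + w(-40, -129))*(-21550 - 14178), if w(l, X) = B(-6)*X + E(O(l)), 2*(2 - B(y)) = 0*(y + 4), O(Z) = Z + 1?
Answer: -1106246064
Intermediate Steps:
O(Z) = 1 + Z
B(y) = 2 (B(y) = 2 - 0*(y + 4) = 2 - 0*(4 + y) = 2 - ½*0 = 2 + 0 = 2)
w(l, X) = 1 + l + 2*X (w(l, X) = 2*X + (1 + l) = 1 + l + 2*X)
(31260 + w(-40, -129))*(-21550 - 14178) = (31260 + (1 - 40 + 2*(-129)))*(-21550 - 14178) = (31260 + (1 - 40 - 258))*(-35728) = (31260 - 297)*(-35728) = 30963*(-35728) = -1106246064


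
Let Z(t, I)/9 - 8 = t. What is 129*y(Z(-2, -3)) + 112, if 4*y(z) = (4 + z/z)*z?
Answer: 17639/2 ≈ 8819.5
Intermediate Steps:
Z(t, I) = 72 + 9*t
y(z) = 5*z/4 (y(z) = ((4 + z/z)*z)/4 = ((4 + 1)*z)/4 = (5*z)/4 = 5*z/4)
129*y(Z(-2, -3)) + 112 = 129*(5*(72 + 9*(-2))/4) + 112 = 129*(5*(72 - 18)/4) + 112 = 129*((5/4)*54) + 112 = 129*(135/2) + 112 = 17415/2 + 112 = 17639/2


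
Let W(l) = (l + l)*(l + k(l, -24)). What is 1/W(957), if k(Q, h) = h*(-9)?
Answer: 1/2245122 ≈ 4.4541e-7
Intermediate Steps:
k(Q, h) = -9*h
W(l) = 2*l*(216 + l) (W(l) = (l + l)*(l - 9*(-24)) = (2*l)*(l + 216) = (2*l)*(216 + l) = 2*l*(216 + l))
1/W(957) = 1/(2*957*(216 + 957)) = 1/(2*957*1173) = 1/2245122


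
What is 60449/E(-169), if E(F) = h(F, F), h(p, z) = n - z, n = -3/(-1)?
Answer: 60449/172 ≈ 351.45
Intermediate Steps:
n = 3 (n = -3*(-1) = -1*(-3) = 3)
h(p, z) = 3 - z
E(F) = 3 - F
60449/E(-169) = 60449/(3 - 1*(-169)) = 60449/(3 + 169) = 60449/172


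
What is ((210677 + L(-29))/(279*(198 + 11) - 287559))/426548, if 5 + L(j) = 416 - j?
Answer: -211117/97785275904 ≈ -2.1590e-6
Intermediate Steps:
L(j) = 411 - j (L(j) = -5 + (416 - j) = 411 - j)
((210677 + L(-29))/(279*(198 + 11) - 287559))/426548 = ((210677 + (411 - 1*(-29)))/(279*(198 + 11) - 287559))/426548 = ((210677 + (411 + 29))/(279*209 - 287559))*(1/426548) = ((210677 + 440)/(58311 - 287559))*(1/426548) = (211117/(-229248))*(1/426548) = (211117*(-1/229248))*(1/426548) = -211117/229248*1/426548 = -211117/97785275904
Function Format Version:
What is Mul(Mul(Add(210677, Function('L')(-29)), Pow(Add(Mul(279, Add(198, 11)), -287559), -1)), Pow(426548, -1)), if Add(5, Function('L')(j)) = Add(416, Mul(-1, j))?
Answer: Rational(-211117, 97785275904) ≈ -2.1590e-6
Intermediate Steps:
Function('L')(j) = Add(411, Mul(-1, j)) (Function('L')(j) = Add(-5, Add(416, Mul(-1, j))) = Add(411, Mul(-1, j)))
Mul(Mul(Add(210677, Function('L')(-29)), Pow(Add(Mul(279, Add(198, 11)), -287559), -1)), Pow(426548, -1)) = Mul(Mul(Add(210677, Add(411, Mul(-1, -29))), Pow(Add(Mul(279, Add(198, 11)), -287559), -1)), Pow(426548, -1)) = Mul(Mul(Add(210677, Add(411, 29)), Pow(Add(Mul(279, 209), -287559), -1)), Rational(1, 426548)) = Mul(Mul(Add(210677, 440), Pow(Add(58311, -287559), -1)), Rational(1, 426548)) = Mul(Mul(211117, Pow(-229248, -1)), Rational(1, 426548)) = Mul(Mul(211117, Rational(-1, 229248)), Rational(1, 426548)) = Mul(Rational(-211117, 229248), Rational(1, 426548)) = Rational(-211117, 97785275904)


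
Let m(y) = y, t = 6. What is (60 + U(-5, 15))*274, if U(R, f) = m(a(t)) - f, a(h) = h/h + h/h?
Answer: 12878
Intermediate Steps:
a(h) = 2 (a(h) = 1 + 1 = 2)
U(R, f) = 2 - f
(60 + U(-5, 15))*274 = (60 + (2 - 1*15))*274 = (60 + (2 - 15))*274 = (60 - 13)*274 = 47*274 = 12878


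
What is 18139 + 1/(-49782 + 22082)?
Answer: 502450299/27700 ≈ 18139.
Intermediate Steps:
18139 + 1/(-49782 + 22082) = 18139 + 1/(-27700) = 18139 - 1/27700 = 502450299/27700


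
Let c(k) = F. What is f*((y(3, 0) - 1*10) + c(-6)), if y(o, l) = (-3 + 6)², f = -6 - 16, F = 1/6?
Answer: 55/3 ≈ 18.333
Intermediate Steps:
F = ⅙ ≈ 0.16667
c(k) = ⅙
f = -22
y(o, l) = 9 (y(o, l) = 3² = 9)
f*((y(3, 0) - 1*10) + c(-6)) = -22*((9 - 1*10) + ⅙) = -22*((9 - 10) + ⅙) = -22*(-1 + ⅙) = -22*(-⅚) = 55/3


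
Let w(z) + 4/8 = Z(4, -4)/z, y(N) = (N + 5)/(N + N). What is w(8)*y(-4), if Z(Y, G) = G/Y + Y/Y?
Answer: 1/16 ≈ 0.062500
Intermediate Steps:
Z(Y, G) = 1 + G/Y (Z(Y, G) = G/Y + 1 = 1 + G/Y)
y(N) = (5 + N)/(2*N) (y(N) = (5 + N)/((2*N)) = (5 + N)*(1/(2*N)) = (5 + N)/(2*N))
w(z) = -½ (w(z) = -½ + ((-4 + 4)/4)/z = -½ + ((¼)*0)/z = -½ + 0/z = -½ + 0 = -½)
w(8)*y(-4) = -(5 - 4)/(4*(-4)) = -(-1)/(4*4) = -½*(-⅛) = 1/16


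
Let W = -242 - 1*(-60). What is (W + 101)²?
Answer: 6561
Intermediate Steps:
W = -182 (W = -242 + 60 = -182)
(W + 101)² = (-182 + 101)² = (-81)² = 6561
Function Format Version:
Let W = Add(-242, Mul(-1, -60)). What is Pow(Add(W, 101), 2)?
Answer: 6561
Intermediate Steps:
W = -182 (W = Add(-242, 60) = -182)
Pow(Add(W, 101), 2) = Pow(Add(-182, 101), 2) = Pow(-81, 2) = 6561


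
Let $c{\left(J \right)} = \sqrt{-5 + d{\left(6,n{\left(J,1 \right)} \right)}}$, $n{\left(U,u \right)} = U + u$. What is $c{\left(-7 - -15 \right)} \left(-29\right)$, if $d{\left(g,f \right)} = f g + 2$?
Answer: $- 29 \sqrt{51} \approx -207.1$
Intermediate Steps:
$d{\left(g,f \right)} = 2 + f g$
$c{\left(J \right)} = \sqrt{3 + 6 J}$ ($c{\left(J \right)} = \sqrt{-5 + \left(2 + \left(J + 1\right) 6\right)} = \sqrt{-5 + \left(2 + \left(1 + J\right) 6\right)} = \sqrt{-5 + \left(2 + \left(6 + 6 J\right)\right)} = \sqrt{-5 + \left(8 + 6 J\right)} = \sqrt{3 + 6 J}$)
$c{\left(-7 - -15 \right)} \left(-29\right) = \sqrt{3 + 6 \left(-7 - -15\right)} \left(-29\right) = \sqrt{3 + 6 \left(-7 + 15\right)} \left(-29\right) = \sqrt{3 + 6 \cdot 8} \left(-29\right) = \sqrt{3 + 48} \left(-29\right) = \sqrt{51} \left(-29\right) = - 29 \sqrt{51}$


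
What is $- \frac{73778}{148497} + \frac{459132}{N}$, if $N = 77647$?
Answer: $\frac{62451084238}{11530346559} \approx 5.4162$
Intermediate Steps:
$- \frac{73778}{148497} + \frac{459132}{N} = - \frac{73778}{148497} + \frac{459132}{77647} = \frac{62451084238}{11530346559}$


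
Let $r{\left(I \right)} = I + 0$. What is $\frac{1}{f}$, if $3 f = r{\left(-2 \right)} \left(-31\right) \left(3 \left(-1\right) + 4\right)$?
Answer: $\frac{3}{62} \approx 0.048387$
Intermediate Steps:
$r{\left(I \right)} = I$
$f = \frac{62}{3}$ ($f = \frac{\left(-2\right) \left(-31\right) \left(3 \left(-1\right) + 4\right)}{3} = \frac{62 \left(-3 + 4\right)}{3} = \frac{62 \cdot 1}{3} = \frac{1}{3} \cdot 62 = \frac{62}{3} \approx 20.667$)
$\frac{1}{f} = \frac{1}{\frac{62}{3}} = \frac{3}{62}$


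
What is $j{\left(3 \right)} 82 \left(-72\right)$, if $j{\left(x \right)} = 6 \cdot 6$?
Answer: $-212544$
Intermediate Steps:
$j{\left(x \right)} = 36$
$j{\left(3 \right)} 82 \left(-72\right) = 36 \cdot 82 \left(-72\right) = 2952 \left(-72\right) = -212544$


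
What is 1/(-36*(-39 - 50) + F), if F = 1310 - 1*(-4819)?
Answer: 1/9333 ≈ 0.00010715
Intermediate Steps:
F = 6129 (F = 1310 + 4819 = 6129)
1/(-36*(-39 - 50) + F) = 1/(-36*(-39 - 50) + 6129) = 1/(-36*(-89) + 6129) = 1/(3204 + 6129) = 1/9333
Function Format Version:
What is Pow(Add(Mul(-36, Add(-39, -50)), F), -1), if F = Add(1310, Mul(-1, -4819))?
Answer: Rational(1, 9333) ≈ 0.00010715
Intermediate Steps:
F = 6129 (F = Add(1310, 4819) = 6129)
Pow(Add(Mul(-36, Add(-39, -50)), F), -1) = Pow(Add(Mul(-36, Add(-39, -50)), 6129), -1) = Pow(Add(Mul(-36, -89), 6129), -1) = Pow(Add(3204, 6129), -1) = Pow(9333, -1) = Rational(1, 9333)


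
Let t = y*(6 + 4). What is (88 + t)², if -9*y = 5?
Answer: 550564/81 ≈ 6797.1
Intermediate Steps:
y = -5/9 (y = -⅑*5 = -5/9 ≈ -0.55556)
t = -50/9 (t = -5*(6 + 4)/9 = -5/9*10 = -50/9 ≈ -5.5556)
(88 + t)² = (88 - 50/9)² = (742/9)² = 550564/81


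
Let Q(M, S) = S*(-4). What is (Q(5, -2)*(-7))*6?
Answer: -336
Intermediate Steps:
Q(M, S) = -4*S
(Q(5, -2)*(-7))*6 = (-4*(-2)*(-7))*6 = (8*(-7))*6 = -56*6 = -336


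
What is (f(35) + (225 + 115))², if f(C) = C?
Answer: 140625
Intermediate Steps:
(f(35) + (225 + 115))² = (35 + (225 + 115))² = (35 + 340)² = 375² = 140625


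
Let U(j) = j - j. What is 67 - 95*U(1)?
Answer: 67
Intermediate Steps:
U(j) = 0
67 - 95*U(1) = 67 - 95*0 = 67 + 0 = 67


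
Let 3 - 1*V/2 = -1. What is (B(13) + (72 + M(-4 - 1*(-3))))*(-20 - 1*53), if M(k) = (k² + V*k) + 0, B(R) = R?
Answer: -5694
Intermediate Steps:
V = 8 (V = 6 - 2*(-1) = 6 + 2 = 8)
M(k) = k² + 8*k (M(k) = (k² + 8*k) + 0 = k² + 8*k)
(B(13) + (72 + M(-4 - 1*(-3))))*(-20 - 1*53) = (13 + (72 + (-4 - 1*(-3))*(8 + (-4 - 1*(-3)))))*(-20 - 1*53) = (13 + (72 + (-4 + 3)*(8 + (-4 + 3))))*(-20 - 53) = (13 + (72 - (8 - 1)))*(-73) = (13 + (72 - 1*7))*(-73) = (13 + (72 - 7))*(-73) = (13 + 65)*(-73) = 78*(-73) = -5694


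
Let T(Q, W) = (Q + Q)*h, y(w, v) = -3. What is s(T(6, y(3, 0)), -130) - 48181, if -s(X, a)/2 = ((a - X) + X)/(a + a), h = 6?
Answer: -48182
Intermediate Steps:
T(Q, W) = 12*Q (T(Q, W) = (Q + Q)*6 = (2*Q)*6 = 12*Q)
s(X, a) = -1 (s(X, a) = -2*((a - X) + X)/(a + a) = -2*a/(2*a) = -2*a*1/(2*a) = -2*½ = -1)
s(T(6, y(3, 0)), -130) - 48181 = -1 - 48181 = -48182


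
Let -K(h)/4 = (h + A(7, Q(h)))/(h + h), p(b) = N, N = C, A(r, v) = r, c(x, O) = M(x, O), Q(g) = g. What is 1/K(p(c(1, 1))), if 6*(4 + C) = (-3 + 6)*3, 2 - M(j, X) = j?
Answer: 5/18 ≈ 0.27778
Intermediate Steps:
M(j, X) = 2 - j
c(x, O) = 2 - x
C = -5/2 (C = -4 + ((-3 + 6)*3)/6 = -4 + (3*3)/6 = -4 + (1/6)*9 = -4 + 3/2 = -5/2 ≈ -2.5000)
N = -5/2 ≈ -2.5000
p(b) = -5/2
K(h) = -2*(7 + h)/h (K(h) = -4*(h + 7)/(h + h) = -4*(7 + h)/(2*h) = -4*(7 + h)*1/(2*h) = -2*(7 + h)/h)
1/K(p(c(1, 1))) = 1/(-2 - 14/(-5/2)) = 1/(-2 - 14*(-2/5)) = 1/(-2 + 28/5) = 1/(18/5) = 5/18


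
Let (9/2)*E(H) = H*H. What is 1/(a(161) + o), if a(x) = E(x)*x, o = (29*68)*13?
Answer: 9/8577286 ≈ 1.0493e-6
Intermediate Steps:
o = 25636 (o = 1972*13 = 25636)
E(H) = 2*H²/9 (E(H) = 2*(H*H)/9 = 2*H²/9)
a(x) = 2*x³/9 (a(x) = (2*x²/9)*x = 2*x³/9)
1/(a(161) + o) = 1/((2/9)*161³ + 25636) = 1/((2/9)*4173281 + 25636) = 1/(8346562/9 + 25636) = 1/(8577286/9) = 9/8577286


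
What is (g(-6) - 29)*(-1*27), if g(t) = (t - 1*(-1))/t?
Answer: 1521/2 ≈ 760.50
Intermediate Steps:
g(t) = (1 + t)/t (g(t) = (t + 1)/t = (1 + t)/t)
(g(-6) - 29)*(-1*27) = ((1 - 6)/(-6) - 29)*(-1*27) = (-⅙*(-5) - 29)*(-27) = (⅚ - 29)*(-27) = -169/6*(-27) = 1521/2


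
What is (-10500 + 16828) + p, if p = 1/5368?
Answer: 33968705/5368 ≈ 6328.0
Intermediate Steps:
p = 1/5368 ≈ 0.00018629
(-10500 + 16828) + p = (-10500 + 16828) + 1/5368 = 6328 + 1/5368 = 33968705/5368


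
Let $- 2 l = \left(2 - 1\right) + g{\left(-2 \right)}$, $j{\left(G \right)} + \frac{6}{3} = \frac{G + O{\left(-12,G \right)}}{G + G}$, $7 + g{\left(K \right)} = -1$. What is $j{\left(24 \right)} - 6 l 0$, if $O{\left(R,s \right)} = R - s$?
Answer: $0$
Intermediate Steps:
$g{\left(K \right)} = -8$ ($g{\left(K \right)} = -7 - 1 = -8$)
$j{\left(G \right)} = -2 - \frac{6}{G}$ ($j{\left(G \right)} = -2 + \frac{G - \left(12 + G\right)}{G + G} = -2 - \frac{12}{2 G} = -2 - 12 \frac{1}{2 G} = -2 - \frac{6}{G}$)
$l = \frac{7}{2}$ ($l = - \frac{\left(2 - 1\right) - 8}{2} = - \frac{1 - 8}{2} = \left(- \frac{1}{2}\right) \left(-7\right) = \frac{7}{2} \approx 3.5$)
$j{\left(24 \right)} - 6 l 0 = \left(-2 - \frac{6}{24}\right) \left(-6\right) \frac{7}{2} \cdot 0 = \left(-2 - \frac{1}{4}\right) \left(\left(-21\right) 0\right) = \left(-2 - \frac{1}{4}\right) 0 = \left(- \frac{9}{4}\right) 0 = 0$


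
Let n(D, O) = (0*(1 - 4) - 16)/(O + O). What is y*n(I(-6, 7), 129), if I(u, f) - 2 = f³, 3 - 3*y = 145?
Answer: 1136/387 ≈ 2.9354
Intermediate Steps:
y = -142/3 (y = 1 - ⅓*145 = 1 - 145/3 = -142/3 ≈ -47.333)
I(u, f) = 2 + f³
n(D, O) = -8/O (n(D, O) = (0*(-3) - 16)/((2*O)) = (0 - 16)*(1/(2*O)) = -8/O)
y*n(I(-6, 7), 129) = -(-1136)/(3*129) = -142/3*(-8/129) = 1136/387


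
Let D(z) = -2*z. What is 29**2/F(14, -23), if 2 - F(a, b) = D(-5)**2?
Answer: -841/98 ≈ -8.5816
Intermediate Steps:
F(a, b) = -98 (F(a, b) = 2 - (-2*(-5))**2 = 2 - 1*10**2 = 2 - 1*100 = 2 - 100 = -98)
29**2/F(14, -23) = 29**2/(-98) = 841*(-1/98) = -841/98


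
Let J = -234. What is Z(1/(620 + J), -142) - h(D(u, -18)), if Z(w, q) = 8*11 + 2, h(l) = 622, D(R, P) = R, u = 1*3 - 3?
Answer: -532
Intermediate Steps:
u = 0 (u = 3 - 3 = 0)
Z(w, q) = 90 (Z(w, q) = 88 + 2 = 90)
Z(1/(620 + J), -142) - h(D(u, -18)) = 90 - 1*622 = 90 - 622 = -532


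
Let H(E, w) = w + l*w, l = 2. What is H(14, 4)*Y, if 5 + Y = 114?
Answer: 1308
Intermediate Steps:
Y = 109 (Y = -5 + 114 = 109)
H(E, w) = 3*w (H(E, w) = w + 2*w = 3*w)
H(14, 4)*Y = (3*4)*109 = 12*109 = 1308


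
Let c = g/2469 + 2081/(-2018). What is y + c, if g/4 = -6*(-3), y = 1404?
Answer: 2330118625/1660814 ≈ 1403.0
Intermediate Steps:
g = 72 (g = 4*(-6*(-3)) = 4*18 = 72)
c = -1664231/1660814 (c = 72/2469 + 2081/(-2018) = 72*(1/2469) + 2081*(-1/2018) = 24/823 - 2081/2018 = -1664231/1660814 ≈ -1.0021)
y + c = 1404 - 1664231/1660814 = 2330118625/1660814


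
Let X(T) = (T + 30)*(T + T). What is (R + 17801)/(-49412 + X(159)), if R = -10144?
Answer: 7657/10690 ≈ 0.71628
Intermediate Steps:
X(T) = 2*T*(30 + T) (X(T) = (30 + T)*(2*T) = 2*T*(30 + T))
(R + 17801)/(-49412 + X(159)) = (-10144 + 17801)/(-49412 + 2*159*(30 + 159)) = 7657/(-49412 + 2*159*189) = 7657/(-49412 + 60102) = 7657/10690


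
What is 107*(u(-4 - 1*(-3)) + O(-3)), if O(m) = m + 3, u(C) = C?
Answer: -107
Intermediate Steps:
O(m) = 3 + m
107*(u(-4 - 1*(-3)) + O(-3)) = 107*((-4 - 1*(-3)) + (3 - 3)) = 107*((-4 + 3) + 0) = 107*(-1 + 0) = 107*(-1) = -107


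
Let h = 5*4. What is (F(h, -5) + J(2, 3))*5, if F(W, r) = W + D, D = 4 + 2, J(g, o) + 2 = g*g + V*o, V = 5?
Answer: 215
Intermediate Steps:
J(g, o) = -2 + g² + 5*o (J(g, o) = -2 + (g*g + 5*o) = -2 + (g² + 5*o) = -2 + g² + 5*o)
D = 6
h = 20
F(W, r) = 6 + W (F(W, r) = W + 6 = 6 + W)
(F(h, -5) + J(2, 3))*5 = ((6 + 20) + (-2 + 2² + 5*3))*5 = (26 + (-2 + 4 + 15))*5 = (26 + 17)*5 = 43*5 = 215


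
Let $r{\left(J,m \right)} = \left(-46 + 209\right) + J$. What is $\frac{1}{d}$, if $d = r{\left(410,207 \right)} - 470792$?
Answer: $- \frac{1}{470219} \approx -2.1267 \cdot 10^{-6}$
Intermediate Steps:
$r{\left(J,m \right)} = 163 + J$
$d = -470219$ ($d = \left(163 + 410\right) - 470792 = 573 - 470792 = -470219$)
$\frac{1}{d} = \frac{1}{-470219} = - \frac{1}{470219}$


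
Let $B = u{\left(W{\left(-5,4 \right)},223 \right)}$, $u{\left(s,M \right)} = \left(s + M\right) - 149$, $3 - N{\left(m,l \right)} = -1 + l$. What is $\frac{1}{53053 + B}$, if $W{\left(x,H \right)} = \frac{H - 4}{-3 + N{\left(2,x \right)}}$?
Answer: $\frac{1}{53127} \approx 1.8823 \cdot 10^{-5}$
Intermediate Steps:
$N{\left(m,l \right)} = 4 - l$ ($N{\left(m,l \right)} = 3 - \left(-1 + l\right) = 4 - l$)
$W{\left(x,H \right)} = \frac{-4 + H}{1 - x}$ ($W{\left(x,H \right)} = \frac{H - 4}{-3 - \left(-4 + x\right)} = \frac{-4 + H}{1 - x}$)
$u{\left(s,M \right)} = -149 + M + s$ ($u{\left(s,M \right)} = \left(M + s\right) - 149 = -149 + M + s$)
$B = 74$ ($B = -149 + 223 + \frac{4 - 4}{-1 - 5} = -149 + 223 + \frac{4 - 4}{-6} = -149 + 223 - 0 = -149 + 223 + 0 = 74$)
$\frac{1}{53053 + B} = \frac{1}{53053 + 74} = \frac{1}{53127}$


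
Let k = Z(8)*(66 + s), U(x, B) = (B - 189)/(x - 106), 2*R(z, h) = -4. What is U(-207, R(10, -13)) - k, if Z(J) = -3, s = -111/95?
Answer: 5801446/29735 ≈ 195.10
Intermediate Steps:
s = -111/95 (s = -111*1/95 = -111/95 ≈ -1.1684)
R(z, h) = -2 (R(z, h) = (1/2)*(-4) = -2)
U(x, B) = (-189 + B)/(-106 + x)
k = -18477/95 (k = -3*(66 - 111/95) = -3*6159/95 = -18477/95 ≈ -194.49)
U(-207, R(10, -13)) - k = (-189 - 2)/(-106 - 207) - 1*(-18477/95) = -191/(-313) + 18477/95 = -1/313*(-191) + 18477/95 = 191/313 + 18477/95 = 5801446/29735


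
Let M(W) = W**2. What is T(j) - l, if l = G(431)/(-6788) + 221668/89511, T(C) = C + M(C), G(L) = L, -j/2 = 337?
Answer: 275607412102993/607600668 ≈ 4.5360e+5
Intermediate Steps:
j = -674 (j = -2*337 = -674)
T(C) = C + C**2
l = 1466103143/607600668 (l = 431/(-6788) + 221668/89511 = 431*(-1/6788) + 221668*(1/89511) = -431/6788 + 221668/89511 = 1466103143/607600668 ≈ 2.4129)
T(j) - l = -674*(1 - 674) - 1*1466103143/607600668 = -674*(-673) - 1466103143/607600668 = 453602 - 1466103143/607600668 = 275607412102993/607600668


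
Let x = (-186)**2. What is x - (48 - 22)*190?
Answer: 29656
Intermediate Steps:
x = 34596
x - (48 - 22)*190 = 34596 - (48 - 22)*190 = 34596 - 26*190 = 34596 - 1*4940 = 34596 - 4940 = 29656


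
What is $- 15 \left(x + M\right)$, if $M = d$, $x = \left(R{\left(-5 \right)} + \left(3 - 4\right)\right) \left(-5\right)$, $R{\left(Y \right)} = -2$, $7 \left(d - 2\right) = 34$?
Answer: $- \frac{2295}{7} \approx -327.86$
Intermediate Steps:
$d = \frac{48}{7}$ ($d = 2 + \frac{1}{7} \cdot 34 = 2 + \frac{34}{7} = \frac{48}{7} \approx 6.8571$)
$x = 15$ ($x = \left(-2 + \left(3 - 4\right)\right) \left(-5\right) = \left(-2 - 1\right) \left(-5\right) = \left(-3\right) \left(-5\right) = 15$)
$M = \frac{48}{7} \approx 6.8571$
$- 15 \left(x + M\right) = - 15 \left(15 + \frac{48}{7}\right) = \left(-15\right) \frac{153}{7} = - \frac{2295}{7}$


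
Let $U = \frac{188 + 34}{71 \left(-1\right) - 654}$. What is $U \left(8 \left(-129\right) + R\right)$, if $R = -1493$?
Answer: $\frac{22422}{29} \approx 773.17$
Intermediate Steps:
$U = - \frac{222}{725}$ ($U = \frac{222}{-71 - 654} = \frac{222}{-725} = 222 \left(- \frac{1}{725}\right) = - \frac{222}{725} \approx -0.30621$)
$U \left(8 \left(-129\right) + R\right) = - \frac{222 \left(8 \left(-129\right) - 1493\right)}{725} = - \frac{222 \left(-1032 - 1493\right)}{725} = \left(- \frac{222}{725}\right) \left(-2525\right) = \frac{22422}{29}$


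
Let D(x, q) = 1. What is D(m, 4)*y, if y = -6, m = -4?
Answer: -6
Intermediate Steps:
D(m, 4)*y = 1*(-6) = -6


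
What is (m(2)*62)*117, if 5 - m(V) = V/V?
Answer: 29016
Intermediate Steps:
m(V) = 4 (m(V) = 5 - V/V = 5 - 1*1 = 5 - 1 = 4)
(m(2)*62)*117 = (4*62)*117 = 248*117 = 29016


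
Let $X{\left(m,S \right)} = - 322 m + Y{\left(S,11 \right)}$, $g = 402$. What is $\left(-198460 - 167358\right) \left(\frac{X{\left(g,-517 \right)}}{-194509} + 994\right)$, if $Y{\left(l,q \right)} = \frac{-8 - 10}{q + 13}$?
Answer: $- \frac{141550634442767}{389018} \approx -3.6387 \cdot 10^{8}$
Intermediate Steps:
$Y{\left(l,q \right)} = - \frac{18}{13 + q}$
$X{\left(m,S \right)} = - \frac{3}{4} - 322 m$ ($X{\left(m,S \right)} = - 322 m - \frac{18}{13 + 11} = - 322 m - \frac{18}{24} = - 322 m - \frac{3}{4} = - \frac{3}{4} - 322 m$)
$\left(-198460 - 167358\right) \left(\frac{X{\left(g,-517 \right)}}{-194509} + 994\right) = \left(-198460 - 167358\right) \left(\frac{- \frac{3}{4} - 129444}{-194509} + 994\right) = \left(-198460 + \left(-235691 + 68333\right)\right) \left(\left(- \frac{3}{4} - 129444\right) \left(- \frac{1}{194509}\right) + 994\right) = \left(-198460 - 167358\right) \left(\left(- \frac{517779}{4}\right) \left(- \frac{1}{194509}\right) + 994\right) = - 365818 \left(\frac{517779}{778036} + 994\right) = \left(-365818\right) \frac{773885563}{778036} = - \frac{141550634442767}{389018}$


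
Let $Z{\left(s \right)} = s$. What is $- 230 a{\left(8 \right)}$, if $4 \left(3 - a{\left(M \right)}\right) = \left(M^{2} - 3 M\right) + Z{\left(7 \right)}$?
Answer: $\frac{4025}{2} \approx 2012.5$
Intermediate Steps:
$a{\left(M \right)} = \frac{5}{4} - \frac{M^{2}}{4} + \frac{3 M}{4}$ ($a{\left(M \right)} = 3 - \frac{\left(M^{2} - 3 M\right) + 7}{4} = 3 - \frac{7 + M^{2} - 3 M}{4} = 3 - \left(\frac{7}{4} - \frac{3 M}{4} + \frac{M^{2}}{4}\right) = \frac{5}{4} - \frac{M^{2}}{4} + \frac{3 M}{4}$)
$- 230 a{\left(8 \right)} = - 230 \left(\frac{5}{4} - \frac{8^{2}}{4} + \frac{3}{4} \cdot 8\right) = - 230 \left(\frac{5}{4} - 16 + 6\right) = \left(-230\right) \left(- \frac{35}{4}\right) = \frac{4025}{2}$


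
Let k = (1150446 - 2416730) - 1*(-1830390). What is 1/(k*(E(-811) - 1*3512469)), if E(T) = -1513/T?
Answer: -811/1606918469893676 ≈ -5.0469e-13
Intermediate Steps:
k = 564106 (k = -1266284 + 1830390 = 564106)
1/(k*(E(-811) - 1*3512469)) = 1/(564106*(-1513/(-811) - 1*3512469)) = 1/(564106*(-1513*(-1/811) - 3512469)) = 1/(564106*(1513/811 - 3512469)) = 1/(564106*(-2848610846/811)) = (1/564106)*(-811/2848610846) = -811/1606918469893676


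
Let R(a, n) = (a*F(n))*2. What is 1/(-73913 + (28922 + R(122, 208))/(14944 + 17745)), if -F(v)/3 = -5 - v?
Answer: -32689/2415957219 ≈ -1.3530e-5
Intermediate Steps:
F(v) = 15 + 3*v (F(v) = -3*(-5 - v) = 15 + 3*v)
R(a, n) = 2*a*(15 + 3*n) (R(a, n) = (a*(15 + 3*n))*2 = 2*a*(15 + 3*n))
1/(-73913 + (28922 + R(122, 208))/(14944 + 17745)) = 1/(-73913 + (28922 + 6*122*(5 + 208))/(14944 + 17745)) = 1/(-73913 + (28922 + 6*122*213)/32689) = 1/(-73913 + (28922 + 155916)*(1/32689)) = 1/(-73913 + 184838*(1/32689)) = 1/(-73913 + 184838/32689) = 1/(-2415957219/32689) = -32689/2415957219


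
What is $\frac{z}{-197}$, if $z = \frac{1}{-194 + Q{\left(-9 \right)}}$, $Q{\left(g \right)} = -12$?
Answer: $\frac{1}{40582} \approx 2.4641 \cdot 10^{-5}$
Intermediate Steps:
$z = - \frac{1}{206}$ ($z = \frac{1}{-194 - 12} = \frac{1}{-206} = - \frac{1}{206} \approx -0.0048544$)
$\frac{z}{-197} = \frac{1}{-197} \left(- \frac{1}{206}\right) = \left(- \frac{1}{197}\right) \left(- \frac{1}{206}\right) = \frac{1}{40582}$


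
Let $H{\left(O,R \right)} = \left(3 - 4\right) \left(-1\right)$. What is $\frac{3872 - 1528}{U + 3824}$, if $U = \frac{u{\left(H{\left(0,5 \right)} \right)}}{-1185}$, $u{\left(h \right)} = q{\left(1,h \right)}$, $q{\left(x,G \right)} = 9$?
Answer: $\frac{925880}{1510477} \approx 0.61297$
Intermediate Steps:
$H{\left(O,R \right)} = 1$ ($H{\left(O,R \right)} = \left(-1\right) \left(-1\right) = 1$)
$u{\left(h \right)} = 9$
$U = - \frac{3}{395}$ ($U = \frac{9}{-1185} = 9 \left(- \frac{1}{1185}\right) = - \frac{3}{395} \approx -0.0075949$)
$\frac{3872 - 1528}{U + 3824} = \frac{3872 - 1528}{- \frac{3}{395} + 3824} = \frac{2344}{\frac{1510477}{395}} = 2344 \cdot \frac{395}{1510477} = \frac{925880}{1510477}$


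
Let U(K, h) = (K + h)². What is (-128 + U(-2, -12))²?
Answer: 4624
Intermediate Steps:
(-128 + U(-2, -12))² = (-128 + (-2 - 12)²)² = (-128 + (-14)²)² = (-128 + 196)² = 68² = 4624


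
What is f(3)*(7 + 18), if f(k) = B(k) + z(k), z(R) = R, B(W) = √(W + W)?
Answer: 75 + 25*√6 ≈ 136.24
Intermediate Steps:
B(W) = √2*√W (B(W) = √(2*W) = √2*√W)
f(k) = k + √2*√k (f(k) = √2*√k + k = k + √2*√k)
f(3)*(7 + 18) = (3 + √2*√3)*(7 + 18) = (3 + √6)*25 = 75 + 25*√6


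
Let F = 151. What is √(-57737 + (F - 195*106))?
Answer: 4*I*√4891 ≈ 279.74*I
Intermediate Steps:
√(-57737 + (F - 195*106)) = √(-57737 + (151 - 195*106)) = √(-57737 + (151 - 20670)) = √(-57737 - 20519) = √(-78256) = 4*I*√4891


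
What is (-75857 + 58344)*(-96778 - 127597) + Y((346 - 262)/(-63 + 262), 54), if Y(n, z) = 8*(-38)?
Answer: 3929479071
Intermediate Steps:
Y(n, z) = -304
(-75857 + 58344)*(-96778 - 127597) + Y((346 - 262)/(-63 + 262), 54) = (-75857 + 58344)*(-96778 - 127597) - 304 = -17513*(-224375) - 304 = 3929479375 - 304 = 3929479071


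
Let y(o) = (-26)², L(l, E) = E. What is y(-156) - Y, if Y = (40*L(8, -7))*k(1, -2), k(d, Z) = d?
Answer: 956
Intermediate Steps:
y(o) = 676
Y = -280 (Y = (40*(-7))*1 = -280*1 = -280)
y(-156) - Y = 676 - 1*(-280) = 676 + 280 = 956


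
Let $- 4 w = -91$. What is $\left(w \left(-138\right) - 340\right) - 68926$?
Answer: $- \frac{144811}{2} \approx -72406.0$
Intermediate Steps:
$w = \frac{91}{4}$ ($w = \left(- \frac{1}{4}\right) \left(-91\right) = \frac{91}{4} \approx 22.75$)
$\left(w \left(-138\right) - 340\right) - 68926 = \left(\frac{91}{4} \left(-138\right) - 340\right) - 68926 = \left(- \frac{6279}{2} - 340\right) - 68926 = - \frac{6959}{2} - 68926 = - \frac{144811}{2}$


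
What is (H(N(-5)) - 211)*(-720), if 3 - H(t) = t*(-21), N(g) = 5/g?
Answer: 164880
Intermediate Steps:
H(t) = 3 + 21*t (H(t) = 3 - t*(-21) = 3 - (-21)*t = 3 + 21*t)
(H(N(-5)) - 211)*(-720) = ((3 + 21*(5/(-5))) - 211)*(-720) = ((3 + 21*(5*(-1/5))) - 211)*(-720) = ((3 + 21*(-1)) - 211)*(-720) = ((3 - 21) - 211)*(-720) = (-18 - 211)*(-720) = -229*(-720) = 164880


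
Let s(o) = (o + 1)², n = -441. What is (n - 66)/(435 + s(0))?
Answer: -507/436 ≈ -1.1628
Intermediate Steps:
s(o) = (1 + o)²
(n - 66)/(435 + s(0)) = (-441 - 66)/(435 + (1 + 0)²) = -507/(435 + 1²) = -507/(435 + 1) = -507/436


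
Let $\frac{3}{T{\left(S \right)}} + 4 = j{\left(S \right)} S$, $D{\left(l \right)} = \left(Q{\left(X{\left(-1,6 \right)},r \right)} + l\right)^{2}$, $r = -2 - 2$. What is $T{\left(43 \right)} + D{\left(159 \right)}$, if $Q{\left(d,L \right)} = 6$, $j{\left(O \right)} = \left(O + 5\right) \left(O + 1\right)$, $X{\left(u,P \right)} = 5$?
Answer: $\frac{2472356703}{90812} \approx 27225.0$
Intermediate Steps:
$r = -4$
$j{\left(O \right)} = \left(1 + O\right) \left(5 + O\right)$ ($j{\left(O \right)} = \left(5 + O\right) \left(1 + O\right) = \left(1 + O\right) \left(5 + O\right)$)
$D{\left(l \right)} = \left(6 + l\right)^{2}$
$T{\left(S \right)} = \frac{3}{-4 + S \left(5 + S^{2} + 6 S\right)}$ ($T{\left(S \right)} = \frac{3}{-4 + \left(5 + S^{2} + 6 S\right) S} = \frac{3}{-4 + S \left(5 + S^{2} + 6 S\right)}$)
$T{\left(43 \right)} + D{\left(159 \right)} = \frac{3}{-4 + 43 \left(5 + 43^{2} + 6 \cdot 43\right)} + \left(6 + 159\right)^{2} = \frac{3}{-4 + 43 \left(5 + 1849 + 258\right)} + 165^{2} = \frac{3}{-4 + 43 \cdot 2112} + 27225 = \frac{3}{-4 + 90816} + 27225 = \frac{3}{90812} + 27225 = \frac{2472356703}{90812}$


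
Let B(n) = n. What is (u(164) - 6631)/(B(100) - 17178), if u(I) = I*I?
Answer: -20265/17078 ≈ -1.1866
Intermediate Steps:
u(I) = I²
(u(164) - 6631)/(B(100) - 17178) = (164² - 6631)/(100 - 17178) = (26896 - 6631)/(-17078) = 20265*(-1/17078) = -20265/17078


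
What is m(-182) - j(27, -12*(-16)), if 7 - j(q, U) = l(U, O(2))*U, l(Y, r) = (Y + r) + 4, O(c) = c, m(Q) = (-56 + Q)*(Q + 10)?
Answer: 78945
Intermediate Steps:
m(Q) = (-56 + Q)*(10 + Q)
l(Y, r) = 4 + Y + r
j(q, U) = 7 - U*(6 + U) (j(q, U) = 7 - (4 + U + 2)*U = 7 - (6 + U)*U = 7 - U*(6 + U))
m(-182) - j(27, -12*(-16)) = (-560 + (-182)² - 46*(-182)) - (7 - (-12*(-16))*(6 - 12*(-16))) = (-560 + 33124 + 8372) - (7 - 1*192*(6 + 192)) = 40936 - (7 - 1*192*198) = 40936 - (7 - 38016) = 40936 - 1*(-38009) = 40936 + 38009 = 78945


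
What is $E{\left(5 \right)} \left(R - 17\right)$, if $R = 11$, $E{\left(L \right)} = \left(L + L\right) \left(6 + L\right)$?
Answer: $-660$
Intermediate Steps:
$E{\left(L \right)} = 2 L \left(6 + L\right)$
$E{\left(5 \right)} \left(R - 17\right) = 2 \cdot 5 \left(6 + 5\right) \left(11 - 17\right) = 2 \cdot 5 \cdot 11 \left(-6\right) = 110 \left(-6\right) = -660$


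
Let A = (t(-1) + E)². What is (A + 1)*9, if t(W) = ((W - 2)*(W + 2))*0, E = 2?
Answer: 45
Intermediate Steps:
t(W) = 0 (t(W) = ((-2 + W)*(2 + W))*0 = 0)
A = 4 (A = (0 + 2)² = 2² = 4)
(A + 1)*9 = (4 + 1)*9 = 5*9 = 45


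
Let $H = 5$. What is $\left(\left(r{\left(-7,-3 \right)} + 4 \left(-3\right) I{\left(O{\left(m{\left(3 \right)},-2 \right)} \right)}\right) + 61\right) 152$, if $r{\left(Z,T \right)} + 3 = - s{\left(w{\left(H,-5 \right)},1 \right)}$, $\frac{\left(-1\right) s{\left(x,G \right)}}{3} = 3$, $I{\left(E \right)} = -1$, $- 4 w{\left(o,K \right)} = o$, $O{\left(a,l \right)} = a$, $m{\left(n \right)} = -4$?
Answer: $12008$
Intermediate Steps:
$w{\left(o,K \right)} = - \frac{o}{4}$
$s{\left(x,G \right)} = -9$ ($s{\left(x,G \right)} = \left(-3\right) 3 = -9$)
$r{\left(Z,T \right)} = 6$ ($r{\left(Z,T \right)} = -3 - -9 = -3 + 9 = 6$)
$\left(\left(r{\left(-7,-3 \right)} + 4 \left(-3\right) I{\left(O{\left(m{\left(3 \right)},-2 \right)} \right)}\right) + 61\right) 152 = \left(\left(6 + 4 \left(-3\right) \left(-1\right)\right) + 61\right) 152 = \left(\left(6 - -12\right) + 61\right) 152 = \left(\left(6 + 12\right) + 61\right) 152 = \left(18 + 61\right) 152 = 79 \cdot 152 = 12008$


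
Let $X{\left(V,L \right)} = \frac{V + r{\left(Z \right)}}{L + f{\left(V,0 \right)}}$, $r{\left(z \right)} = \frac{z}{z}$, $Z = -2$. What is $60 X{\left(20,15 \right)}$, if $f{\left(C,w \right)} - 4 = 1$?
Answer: $63$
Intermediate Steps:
$f{\left(C,w \right)} = 5$ ($f{\left(C,w \right)} = 4 + 1 = 5$)
$r{\left(z \right)} = 1$
$X{\left(V,L \right)} = \frac{1 + V}{5 + L}$ ($X{\left(V,L \right)} = \frac{V + 1}{L + 5} = \frac{1 + V}{5 + L}$)
$60 X{\left(20,15 \right)} = 60 \frac{1 + 20}{5 + 15} = 60 \cdot \frac{1}{20} \cdot 21 = 60 \cdot \frac{21}{20} = 63$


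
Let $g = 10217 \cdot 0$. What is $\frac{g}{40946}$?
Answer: $0$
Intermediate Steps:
$g = 0$
$\frac{g}{40946} = \frac{0}{40946} = 0 \cdot \frac{1}{40946} = 0$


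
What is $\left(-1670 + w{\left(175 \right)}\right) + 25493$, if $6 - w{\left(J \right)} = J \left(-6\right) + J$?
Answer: $24704$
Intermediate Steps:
$w{\left(J \right)} = 6 + 5 J$ ($w{\left(J \right)} = 6 - \left(J \left(-6\right) + J\right) = 6 - \left(- 6 J + J\right) = 6 - - 5 J = 6 + 5 J$)
$\left(-1670 + w{\left(175 \right)}\right) + 25493 = \left(-1670 + \left(6 + 5 \cdot 175\right)\right) + 25493 = \left(-1670 + \left(6 + 875\right)\right) + 25493 = \left(-1670 + 881\right) + 25493 = -789 + 25493 = 24704$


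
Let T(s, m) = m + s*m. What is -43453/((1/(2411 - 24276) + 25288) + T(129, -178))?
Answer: -950099845/46966019 ≈ -20.230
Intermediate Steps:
T(s, m) = m + m*s
-43453/((1/(2411 - 24276) + 25288) + T(129, -178)) = -43453/((1/(2411 - 24276) + 25288) - 178*(1 + 129)) = -43453/((1/(-21865) + 25288) - 178*130) = -43453/((-1/21865 + 25288) - 23140) = -43453/(552922119/21865 - 23140) = -43453/46966019/21865 = -43453*21865/46966019 = -950099845/46966019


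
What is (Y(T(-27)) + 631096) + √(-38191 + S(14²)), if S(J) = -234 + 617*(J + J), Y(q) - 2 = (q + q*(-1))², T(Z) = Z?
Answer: 631098 + √203439 ≈ 6.3155e+5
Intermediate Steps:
Y(q) = 2 (Y(q) = 2 + (q + q*(-1))² = 2 + (q - q)² = 2 + 0² = 2 + 0 = 2)
S(J) = -234 + 1234*J (S(J) = -234 + 617*(2*J) = -234 + 1234*J)
(Y(T(-27)) + 631096) + √(-38191 + S(14²)) = (2 + 631096) + √(-38191 + (-234 + 1234*14²)) = 631098 + √(-38191 + (-234 + 1234*196)) = 631098 + √(-38191 + (-234 + 241864)) = 631098 + √(-38191 + 241630) = 631098 + √203439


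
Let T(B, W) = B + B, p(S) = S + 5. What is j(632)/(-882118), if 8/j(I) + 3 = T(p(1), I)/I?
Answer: 632/207738789 ≈ 3.0423e-6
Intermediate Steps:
p(S) = 5 + S
T(B, W) = 2*B
j(I) = 8/(-3 + 12/I) (j(I) = 8/(-3 + (2*(5 + 1))/I) = 8/(-3 + (2*6)/I) = 8/(-3 + 12/I))
j(632)/(-882118) = -8*632/(-12 + 3*632)/(-882118) = -8*632/(-12 + 1896)*(-1/882118) = -8*632/1884*(-1/882118) = -8*632*1/1884*(-1/882118) = -1264/471*(-1/882118) = 632/207738789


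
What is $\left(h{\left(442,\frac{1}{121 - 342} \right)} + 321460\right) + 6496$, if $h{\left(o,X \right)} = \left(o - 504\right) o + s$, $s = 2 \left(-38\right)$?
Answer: $300476$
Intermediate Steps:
$s = -76$
$h{\left(o,X \right)} = -76 + o \left(-504 + o\right)$ ($h{\left(o,X \right)} = \left(o - 504\right) o - 76 = \left(-504 + o\right) o - 76 = o \left(-504 + o\right) - 76 = -76 + o \left(-504 + o\right)$)
$\left(h{\left(442,\frac{1}{121 - 342} \right)} + 321460\right) + 6496 = \left(\left(-76 + 442^{2} - 222768\right) + 321460\right) + 6496 = \left(\left(-76 + 195364 - 222768\right) + 321460\right) + 6496 = \left(-27480 + 321460\right) + 6496 = 293980 + 6496 = 300476$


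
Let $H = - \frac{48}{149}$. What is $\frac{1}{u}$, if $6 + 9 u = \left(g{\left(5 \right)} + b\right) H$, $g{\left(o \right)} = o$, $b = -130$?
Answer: $\frac{447}{1702} \approx 0.26263$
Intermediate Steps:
$H = - \frac{48}{149}$ ($H = \left(-48\right) \frac{1}{149} = - \frac{48}{149} \approx -0.32215$)
$u = \frac{1702}{447}$ ($u = - \frac{2}{3} + \frac{\left(5 - 130\right) \left(- \frac{48}{149}\right)}{9} = - \frac{2}{3} + \frac{\left(-125\right) \left(- \frac{48}{149}\right)}{9} = - \frac{2}{3} + \frac{1}{9} \cdot \frac{6000}{149} = - \frac{2}{3} + \frac{2000}{447} = \frac{1702}{447} \approx 3.8076$)
$\frac{1}{u} = \frac{1}{\frac{1702}{447}} = \frac{447}{1702}$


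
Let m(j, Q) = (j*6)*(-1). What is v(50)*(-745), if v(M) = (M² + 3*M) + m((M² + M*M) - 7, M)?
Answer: 20344460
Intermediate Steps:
m(j, Q) = -6*j (m(j, Q) = (6*j)*(-1) = -6*j)
v(M) = 42 - 11*M² + 3*M (v(M) = (M² + 3*M) - 6*((M² + M*M) - 7) = (M² + 3*M) - 6*((M² + M²) - 7) = (M² + 3*M) - 6*(2*M² - 7) = (M² + 3*M) - 6*(-7 + 2*M²) = (M² + 3*M) + (42 - 12*M²) = 42 - 11*M² + 3*M)
v(50)*(-745) = (42 - 11*50² + 3*50)*(-745) = (42 - 11*2500 + 150)*(-745) = (42 - 27500 + 150)*(-745) = -27308*(-745) = 20344460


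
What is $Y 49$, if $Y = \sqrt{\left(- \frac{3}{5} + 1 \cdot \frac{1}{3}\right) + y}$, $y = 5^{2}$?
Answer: $\frac{49 \sqrt{5565}}{15} \approx 243.69$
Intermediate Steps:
$y = 25$
$Y = \frac{\sqrt{5565}}{15}$ ($Y = \sqrt{\left(- \frac{3}{5} + 1 \cdot \frac{1}{3}\right) + 25} = \sqrt{\left(\left(-3\right) \frac{1}{5} + 1 \cdot \frac{1}{3}\right) + 25} = \sqrt{\left(- \frac{3}{5} + \frac{1}{3}\right) + 25} = \sqrt{- \frac{4}{15} + 25} = \sqrt{\frac{371}{15}} = \frac{\sqrt{5565}}{15} \approx 4.9733$)
$Y 49 = \frac{\sqrt{5565}}{15} \cdot 49 = \frac{49 \sqrt{5565}}{15}$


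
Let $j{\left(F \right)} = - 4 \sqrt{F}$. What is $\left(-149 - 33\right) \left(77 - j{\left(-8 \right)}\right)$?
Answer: $-14014 - 1456 i \sqrt{2} \approx -14014.0 - 2059.1 i$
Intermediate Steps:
$\left(-149 - 33\right) \left(77 - j{\left(-8 \right)}\right) = \left(-149 - 33\right) \left(77 - - 4 \sqrt{-8}\right) = - 182 \left(77 - - 4 \cdot 2 i \sqrt{2}\right) = - 182 \left(77 - - 8 i \sqrt{2}\right) = - 182 \left(77 + 8 i \sqrt{2}\right) = -14014 - 1456 i \sqrt{2}$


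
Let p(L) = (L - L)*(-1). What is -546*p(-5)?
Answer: 0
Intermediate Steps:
p(L) = 0 (p(L) = 0*(-1) = 0)
-546*p(-5) = -546*0 = 0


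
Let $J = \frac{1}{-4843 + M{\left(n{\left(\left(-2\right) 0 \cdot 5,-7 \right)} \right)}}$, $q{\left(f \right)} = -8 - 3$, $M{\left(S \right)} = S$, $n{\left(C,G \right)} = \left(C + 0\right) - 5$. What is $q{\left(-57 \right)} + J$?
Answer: $- \frac{53329}{4848} \approx -11.0$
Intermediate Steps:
$n{\left(C,G \right)} = -5 + C$ ($n{\left(C,G \right)} = C - 5 = -5 + C$)
$q{\left(f \right)} = -11$ ($q{\left(f \right)} = -8 - 3 = -11$)
$J = - \frac{1}{4848}$ ($J = \frac{1}{-4843 - \left(5 - \left(-2\right) 0 \cdot 5\right)} = \frac{1}{-4843 + \left(-5 + 0 \cdot 5\right)} = \frac{1}{-4843 + \left(-5 + 0\right)} = \frac{1}{-4843 - 5} = \frac{1}{-4848} = - \frac{1}{4848} \approx -0.00020627$)
$q{\left(-57 \right)} + J = -11 - \frac{1}{4848} = - \frac{53329}{4848}$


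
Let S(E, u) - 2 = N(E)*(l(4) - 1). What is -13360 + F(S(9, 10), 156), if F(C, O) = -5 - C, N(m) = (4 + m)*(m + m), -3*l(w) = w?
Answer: -12821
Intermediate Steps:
l(w) = -w/3
N(m) = 2*m*(4 + m) (N(m) = (4 + m)*(2*m) = 2*m*(4 + m))
S(E, u) = 2 - 14*E*(4 + E)/3 (S(E, u) = 2 + (2*E*(4 + E))*(-1/3*4 - 1) = 2 + (2*E*(4 + E))*(-4/3 - 1) = 2 + (2*E*(4 + E))*(-7/3) = 2 - 14*E*(4 + E)/3)
-13360 + F(S(9, 10), 156) = -13360 + (-5 - (2 - 14/3*9*(4 + 9))) = -13360 + (-5 - (2 - 14/3*9*13)) = -13360 + (-5 - (2 - 546)) = -13360 + (-5 - 1*(-544)) = -13360 + (-5 + 544) = -13360 + 539 = -12821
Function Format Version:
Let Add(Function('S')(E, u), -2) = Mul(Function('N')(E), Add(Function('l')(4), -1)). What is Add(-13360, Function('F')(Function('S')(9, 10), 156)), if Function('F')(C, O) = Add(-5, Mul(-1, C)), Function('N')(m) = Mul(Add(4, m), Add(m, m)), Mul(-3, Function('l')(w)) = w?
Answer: -12821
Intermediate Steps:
Function('l')(w) = Mul(Rational(-1, 3), w)
Function('N')(m) = Mul(2, m, Add(4, m)) (Function('N')(m) = Mul(Add(4, m), Mul(2, m)) = Mul(2, m, Add(4, m)))
Function('S')(E, u) = Add(2, Mul(Rational(-14, 3), E, Add(4, E))) (Function('S')(E, u) = Add(2, Mul(Mul(2, E, Add(4, E)), Add(Mul(Rational(-1, 3), 4), -1))) = Add(2, Mul(Mul(2, E, Add(4, E)), Add(Rational(-4, 3), -1))) = Add(2, Mul(Mul(2, E, Add(4, E)), Rational(-7, 3))) = Add(2, Mul(Rational(-14, 3), E, Add(4, E))))
Add(-13360, Function('F')(Function('S')(9, 10), 156)) = Add(-13360, Add(-5, Mul(-1, Add(2, Mul(Rational(-14, 3), 9, Add(4, 9)))))) = Add(-13360, Add(-5, Mul(-1, Add(2, Mul(Rational(-14, 3), 9, 13))))) = Add(-13360, Add(-5, Mul(-1, Add(2, -546)))) = Add(-13360, Add(-5, Mul(-1, -544))) = Add(-13360, Add(-5, 544)) = Add(-13360, 539) = -12821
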